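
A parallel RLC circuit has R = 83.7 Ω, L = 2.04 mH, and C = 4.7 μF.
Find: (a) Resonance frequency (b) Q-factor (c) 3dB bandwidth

Step 1 — Resonance: ω₀ = 1/√(LC) = 1/√(0.00204·4.7e-06) = 1.021e+04 rad/s.
Step 2 — f₀ = ω₀/(2π) = 1625 Hz.
Step 3 — Parallel Q: Q = R/(ω₀L) = 83.7/(1.021e+04·0.00204) = 4.018.
Step 4 — Bandwidth: Δω = ω₀/Q = 2542 rad/s; BW = Δω/(2π) = 404.6 Hz.

(a) f₀ = 1625 Hz  (b) Q = 4.018  (c) BW = 404.6 Hz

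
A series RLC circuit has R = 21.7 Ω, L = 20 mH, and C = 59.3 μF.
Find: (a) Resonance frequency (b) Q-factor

Step 1 — Resonance condition Im(Z)=0 gives ω₀ = 1/√(LC).
Step 2 — ω₀ = 1/√(0.02·5.93e-05) = 918.2 rad/s.
Step 3 — f₀ = ω₀/(2π) = 146.1 Hz.
Step 4 — Series Q: Q = ω₀L/R = 918.2·0.02/21.7 = 0.8463.

(a) f₀ = 146.1 Hz  (b) Q = 0.8463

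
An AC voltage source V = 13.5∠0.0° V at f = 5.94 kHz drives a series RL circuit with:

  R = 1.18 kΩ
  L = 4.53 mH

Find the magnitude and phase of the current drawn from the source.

Step 1 — Angular frequency: ω = 2π·f = 2π·5940 = 3.732e+04 rad/s.
Step 2 — Component impedances:
  R: Z = R = 1180 Ω
  L: Z = jωL = j·3.732e+04·0.00453 = 0 + j169.1 Ω
Step 3 — Series combination: Z_total = R + L = 1180 + j169.1 Ω = 1192∠8.2° Ω.
Step 4 — Source phasor: V = 13.5∠0.0° V = 13.5 V.
Step 5 — Ohm's law: I = V / Z_total = (13.5) / (1180 + j169.1) = 0.01121 - j0.001606 A.
Step 6 — Convert to polar: |I| = 0.01133 A, ∠I = -8.2°.

I = 0.01133∠-8.2° A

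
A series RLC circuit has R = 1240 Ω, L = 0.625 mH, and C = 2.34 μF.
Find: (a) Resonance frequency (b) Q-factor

Step 1 — Resonance condition Im(Z)=0 gives ω₀ = 1/√(LC).
Step 2 — ω₀ = 1/√(0.000625·2.34e-06) = 2.615e+04 rad/s.
Step 3 — f₀ = ω₀/(2π) = 4162 Hz.
Step 4 — Series Q: Q = ω₀L/R = 2.615e+04·0.000625/1240 = 0.01318.

(a) f₀ = 4162 Hz  (b) Q = 0.01318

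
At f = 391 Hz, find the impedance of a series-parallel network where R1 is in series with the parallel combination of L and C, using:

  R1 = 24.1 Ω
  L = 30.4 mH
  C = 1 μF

Step 1 — Angular frequency: ω = 2π·f = 2π·391 = 2457 rad/s.
Step 2 — Component impedances:
  R1: Z = R = 24.1 Ω
  L: Z = jωL = j·2457·0.0304 = 0 + j74.68 Ω
  C: Z = 1/(jωC) = -j/(ω·C) = 0 - j407 Ω
Step 3 — Parallel branch: L || C = 1/(1/L + 1/C) = 0 + j91.47 Ω.
Step 4 — Series with R1: Z_total = R1 + (L || C) = 24.1 + j91.47 Ω = 94.59∠75.2° Ω.

Z = 24.1 + j91.47 Ω = 94.59∠75.2° Ω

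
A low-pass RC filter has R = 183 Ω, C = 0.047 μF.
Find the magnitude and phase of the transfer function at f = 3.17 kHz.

Step 1 — Angular frequency: ω = 2π·3170 = 1.992e+04 rad/s.
Step 2 — Transfer function: H(jω) = 1/(1 + jωRC).
Step 3 — Denominator: 1 + jωRC = 1 + j·1.992e+04·183·4.7e-08 = 1 + j0.1713.
Step 4 — H = 0.9715 - j0.1664.
Step 5 — Magnitude: |H| = 0.9856 (-0.1 dB); phase: φ = -9.7°.

|H| = 0.9856 (-0.1 dB), φ = -9.7°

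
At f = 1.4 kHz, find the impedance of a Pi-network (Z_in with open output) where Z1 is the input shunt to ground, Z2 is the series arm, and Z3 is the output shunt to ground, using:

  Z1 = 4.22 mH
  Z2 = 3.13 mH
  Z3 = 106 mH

Step 1 — Angular frequency: ω = 2π·f = 2π·1400 = 8796 rad/s.
Step 2 — Component impedances:
  Z1: Z = jωL = j·8796·0.00422 = 0 + j37.12 Ω
  Z2: Z = jωL = j·8796·0.00313 = 0 + j27.53 Ω
  Z3: Z = jωL = j·8796·0.106 = 0 + j932.4 Ω
Step 3 — With open output, the series arm Z2 and the output shunt Z3 appear in series to ground: Z2 + Z3 = 0 + j960 Ω.
Step 4 — Parallel with input shunt Z1: Z_in = Z1 || (Z2 + Z3) = 0 + j35.74 Ω = 35.74∠90.0° Ω.

Z = 0 + j35.74 Ω = 35.74∠90.0° Ω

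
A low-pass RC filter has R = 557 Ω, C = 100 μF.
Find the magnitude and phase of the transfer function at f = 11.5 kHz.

Step 1 — Angular frequency: ω = 2π·1.15e+04 = 7.226e+04 rad/s.
Step 2 — Transfer function: H(jω) = 1/(1 + jωRC).
Step 3 — Denominator: 1 + jωRC = 1 + j·7.226e+04·557·0.0001 = 1 + j4025.
Step 4 — H = 6.174e-08 - j0.0002485.
Step 5 — Magnitude: |H| = 0.0002485 (-72.1 dB); phase: φ = -90.0°.

|H| = 0.0002485 (-72.1 dB), φ = -90.0°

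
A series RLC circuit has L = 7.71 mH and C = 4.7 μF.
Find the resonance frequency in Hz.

Step 1 — Resonance condition Im(Z)=0 gives ω₀ = 1/√(LC).
Step 2 — ω₀ = 1/√(0.00771·4.7e-06) = 5253 rad/s.
Step 3 — f₀ = ω₀/(2π) = 836.1 Hz.

f₀ = 836.1 Hz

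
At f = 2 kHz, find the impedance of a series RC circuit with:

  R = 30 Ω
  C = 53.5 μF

Step 1 — Angular frequency: ω = 2π·f = 2π·2000 = 1.257e+04 rad/s.
Step 2 — Component impedances:
  R: Z = R = 30 Ω
  C: Z = 1/(jωC) = -j/(ω·C) = 0 - j1.487 Ω
Step 3 — Series combination: Z_total = R + C = 30 - j1.487 Ω = 30.04∠-2.8° Ω.

Z = 30 - j1.487 Ω = 30.04∠-2.8° Ω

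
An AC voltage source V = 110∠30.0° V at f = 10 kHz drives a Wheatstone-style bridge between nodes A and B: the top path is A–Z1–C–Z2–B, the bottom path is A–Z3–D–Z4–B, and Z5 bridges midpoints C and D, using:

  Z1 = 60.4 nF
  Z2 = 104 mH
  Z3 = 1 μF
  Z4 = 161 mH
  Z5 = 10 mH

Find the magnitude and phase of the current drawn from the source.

Step 1 — Angular frequency: ω = 2π·f = 2π·1e+04 = 6.283e+04 rad/s.
Step 2 — Component impedances:
  Z1: Z = 1/(jωC) = -j/(ω·C) = 0 - j263.5 Ω
  Z2: Z = jωL = j·6.283e+04·0.104 = 0 + j6535 Ω
  Z3: Z = 1/(jωC) = -j/(ω·C) = 0 - j15.92 Ω
  Z4: Z = jωL = j·6.283e+04·0.161 = 0 + j1.012e+04 Ω
  Z5: Z = jωL = j·6.283e+04·0.01 = 0 + j628.3 Ω
Step 3 — Bridge requires nodal analysis (the Z5 bridge couples midpoints C and D, so the two paths cannot be reduced to a simple series/parallel combination). Setting node B to ground and injecting 1 A at node A, the 3-node admittance system at A, C, D solves to V_A = Z_AB = 0 + j3798 Ω = 3798∠90.0° Ω.
Step 4 — Source phasor: V = 110∠30.0° V = 95.26 + j55 V.
Step 5 — Ohm's law: I = V / Z_total = (95.26 + j55) / (0 + j3798) = 0.01448 - j0.02508 A.
Step 6 — Convert to polar: |I| = 0.02896 A, ∠I = -60.0°.

I = 0.02896∠-60.0° A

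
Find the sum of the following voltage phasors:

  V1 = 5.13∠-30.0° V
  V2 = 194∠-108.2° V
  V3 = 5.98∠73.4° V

Step 1 — Convert each phasor to rectangular form:
  V1 = 5.13·(cos(-30.0°) + j·sin(-30.0°)) = 4.443 - j2.565 V
  V2 = 194·(cos(-108.2°) + j·sin(-108.2°)) = -60.59 - j184.3 V
  V3 = 5.98·(cos(73.4°) + j·sin(73.4°)) = 1.708 + j5.731 V
Step 2 — Sum components: V_total = -54.44 - j181.1 V.
Step 3 — Convert to polar: |V_total| = 189.1 V, ∠V_total = -106.7°.

V_total = 189.1∠-106.7° V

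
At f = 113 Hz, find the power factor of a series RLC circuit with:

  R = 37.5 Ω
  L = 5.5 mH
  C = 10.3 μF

Step 1 — Angular frequency: ω = 2π·f = 2π·113 = 710 rad/s.
Step 2 — Component impedances:
  R: Z = R = 37.5 Ω
  L: Z = jωL = j·710·0.0055 = 0 + j3.905 Ω
  C: Z = 1/(jωC) = -j/(ω·C) = 0 - j136.7 Ω
Step 3 — Series combination: Z_total = R + L + C = 37.5 - j132.8 Ω = 138∠-74.2° Ω.
Step 4 — Power factor: PF = cos(φ) = Re(Z)/|Z| = 37.5/138 = 0.2717.
Step 5 — Type: Im(Z) = -132.8 ⇒ leading (phase φ = -74.2°).

PF = 0.2717 (leading, φ = -74.2°)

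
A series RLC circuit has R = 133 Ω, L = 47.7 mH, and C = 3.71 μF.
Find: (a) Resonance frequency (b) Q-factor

Step 1 — Resonance condition Im(Z)=0 gives ω₀ = 1/√(LC).
Step 2 — ω₀ = 1/√(0.0477·3.71e-06) = 2377 rad/s.
Step 3 — f₀ = ω₀/(2π) = 378.3 Hz.
Step 4 — Series Q: Q = ω₀L/R = 2377·0.0477/133 = 0.8526.

(a) f₀ = 378.3 Hz  (b) Q = 0.8526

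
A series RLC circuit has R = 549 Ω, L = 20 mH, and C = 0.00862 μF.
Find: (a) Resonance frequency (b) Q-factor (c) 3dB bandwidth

Step 1 — Resonance: ω₀ = 1/√(LC) = 1/√(0.02·8.62e-09) = 7.616e+04 rad/s.
Step 2 — f₀ = ω₀/(2π) = 1.212e+04 Hz.
Step 3 — Series Q: Q = ω₀L/R = 7.616e+04·0.02/549 = 2.775.
Step 4 — Bandwidth: Δω = ω₀/Q = 2.745e+04 rad/s; BW = Δω/(2π) = 4369 Hz.

(a) f₀ = 1.212e+04 Hz  (b) Q = 2.775  (c) BW = 4369 Hz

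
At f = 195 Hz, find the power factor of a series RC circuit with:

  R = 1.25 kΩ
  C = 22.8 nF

Step 1 — Angular frequency: ω = 2π·f = 2π·195 = 1225 rad/s.
Step 2 — Component impedances:
  R: Z = R = 1250 Ω
  C: Z = 1/(jωC) = -j/(ω·C) = 0 - j3.58e+04 Ω
Step 3 — Series combination: Z_total = R + C = 1250 - j3.58e+04 Ω = 3.582e+04∠-88.0° Ω.
Step 4 — Power factor: PF = cos(φ) = Re(Z)/|Z| = 1250/3.582e+04 = 0.0349.
Step 5 — Type: Im(Z) = -3.58e+04 ⇒ leading (phase φ = -88.0°).

PF = 0.0349 (leading, φ = -88.0°)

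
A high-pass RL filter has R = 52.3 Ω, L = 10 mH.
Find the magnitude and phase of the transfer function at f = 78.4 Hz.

Step 1 — Angular frequency: ω = 2π·78.4 = 492.6 rad/s.
Step 2 — Transfer function: H(jω) = jωL/(R + jωL).
Step 3 — Numerator jωL = j·4.926; denominator R + jωL = 52.3 + j4.926.
Step 4 — H = 0.008793 + j0.09336.
Step 5 — Magnitude: |H| = 0.09377 (-20.6 dB); phase: φ = 84.6°.

|H| = 0.09377 (-20.6 dB), φ = 84.6°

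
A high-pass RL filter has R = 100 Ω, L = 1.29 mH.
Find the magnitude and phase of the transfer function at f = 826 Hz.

Step 1 — Angular frequency: ω = 2π·826 = 5190 rad/s.
Step 2 — Transfer function: H(jω) = jωL/(R + jωL).
Step 3 — Numerator jωL = j·6.695; denominator R + jωL = 100 + j6.695.
Step 4 — H = 0.004462 + j0.06665.
Step 5 — Magnitude: |H| = 0.0668 (-23.5 dB); phase: φ = 86.2°.

|H| = 0.0668 (-23.5 dB), φ = 86.2°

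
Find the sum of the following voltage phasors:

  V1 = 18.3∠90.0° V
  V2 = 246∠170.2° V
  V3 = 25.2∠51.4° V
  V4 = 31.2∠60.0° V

Step 1 — Convert each phasor to rectangular form:
  V1 = 18.3·(cos(90.0°) + j·sin(90.0°)) = 0 + j18.3 V
  V2 = 246·(cos(170.2°) + j·sin(170.2°)) = -242.4 + j41.87 V
  V3 = 25.2·(cos(51.4°) + j·sin(51.4°)) = 15.72 + j19.69 V
  V4 = 31.2·(cos(60.0°) + j·sin(60.0°)) = 15.6 + j27.02 V
Step 2 — Sum components: V_total = -211.1 + j106.9 V.
Step 3 — Convert to polar: |V_total| = 236.6 V, ∠V_total = 153.1°.

V_total = 236.6∠153.1° V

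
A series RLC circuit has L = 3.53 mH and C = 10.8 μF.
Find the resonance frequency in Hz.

Step 1 — Resonance condition Im(Z)=0 gives ω₀ = 1/√(LC).
Step 2 — ω₀ = 1/√(0.00353·1.08e-05) = 5122 rad/s.
Step 3 — f₀ = ω₀/(2π) = 815.1 Hz.

f₀ = 815.1 Hz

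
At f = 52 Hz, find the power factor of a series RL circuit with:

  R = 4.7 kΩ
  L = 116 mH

Step 1 — Angular frequency: ω = 2π·f = 2π·52 = 326.7 rad/s.
Step 2 — Component impedances:
  R: Z = R = 4700 Ω
  L: Z = jωL = j·326.7·0.116 = 0 + j37.9 Ω
Step 3 — Series combination: Z_total = R + L = 4700 + j37.9 Ω = 4700∠0.5° Ω.
Step 4 — Power factor: PF = cos(φ) = Re(Z)/|Z| = 4700/4700 = 1.
Step 5 — Type: Im(Z) = 37.9 ⇒ lagging (phase φ = 0.5°).

PF = 1 (lagging, φ = 0.5°)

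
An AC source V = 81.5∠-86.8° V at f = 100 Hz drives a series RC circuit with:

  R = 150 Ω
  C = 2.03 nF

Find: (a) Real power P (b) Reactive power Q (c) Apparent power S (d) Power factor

Step 1 — Angular frequency: ω = 2π·f = 2π·100 = 628.3 rad/s.
Step 2 — Component impedances:
  R: Z = R = 150 Ω
  C: Z = 1/(jωC) = -j/(ω·C) = 0 - j7.84e+05 Ω
Step 3 — Series combination: Z_total = R + C = 150 - j7.84e+05 Ω = 7.84e+05∠-90.0° Ω.
Step 4 — Source phasor: V = 81.5∠-86.8° V = 4.549 - j81.37 V.
Step 5 — Current: I = V / Z = 0.0001038 + j5.783e-06 A = 0.000104∠3.2° A.
Step 6 — Complex power: S = V·I* = 1.621e-06 - j0.008472 VA.
Step 7 — Real power: P = Re(S) = 1.621e-06 W.
Step 8 — Reactive power: Q = Im(S) = -0.008472 VAR.
Step 9 — Apparent power: |S| = 0.008472 VA.
Step 10 — Power factor: PF = P/|S| = 0.0001913 (leading).

(a) P = 1.621e-06 W  (b) Q = -0.008472 VAR  (c) S = 0.008472 VA  (d) PF = 0.0001913 (leading)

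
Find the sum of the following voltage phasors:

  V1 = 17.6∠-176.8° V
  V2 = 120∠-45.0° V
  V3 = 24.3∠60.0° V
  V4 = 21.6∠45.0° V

Step 1 — Convert each phasor to rectangular form:
  V1 = 17.6·(cos(-176.8°) + j·sin(-176.8°)) = -17.57 - j0.9825 V
  V2 = 120·(cos(-45.0°) + j·sin(-45.0°)) = 84.85 - j84.85 V
  V3 = 24.3·(cos(60.0°) + j·sin(60.0°)) = 12.15 + j21.04 V
  V4 = 21.6·(cos(45.0°) + j·sin(45.0°)) = 15.27 + j15.27 V
Step 2 — Sum components: V_total = 94.7 - j49.52 V.
Step 3 — Convert to polar: |V_total| = 106.9 V, ∠V_total = -27.6°.

V_total = 106.9∠-27.6° V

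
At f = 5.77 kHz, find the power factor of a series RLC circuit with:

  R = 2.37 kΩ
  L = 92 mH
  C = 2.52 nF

Step 1 — Angular frequency: ω = 2π·f = 2π·5770 = 3.625e+04 rad/s.
Step 2 — Component impedances:
  R: Z = R = 2370 Ω
  L: Z = jωL = j·3.625e+04·0.092 = 0 + j3335 Ω
  C: Z = 1/(jωC) = -j/(ω·C) = 0 - j1.095e+04 Ω
Step 3 — Series combination: Z_total = R + L + C = 2370 - j7610 Ω = 7971∠-72.7° Ω.
Step 4 — Power factor: PF = cos(φ) = Re(Z)/|Z| = 2370/7971 = 0.2973.
Step 5 — Type: Im(Z) = -7610 ⇒ leading (phase φ = -72.7°).

PF = 0.2973 (leading, φ = -72.7°)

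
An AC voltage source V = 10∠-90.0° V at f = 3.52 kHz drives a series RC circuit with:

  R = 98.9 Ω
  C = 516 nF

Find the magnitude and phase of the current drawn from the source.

Step 1 — Angular frequency: ω = 2π·f = 2π·3520 = 2.212e+04 rad/s.
Step 2 — Component impedances:
  R: Z = R = 98.9 Ω
  C: Z = 1/(jωC) = -j/(ω·C) = 0 - j87.62 Ω
Step 3 — Series combination: Z_total = R + C = 98.9 - j87.62 Ω = 132.1∠-41.5° Ω.
Step 4 — Source phasor: V = 10∠-90.0° V = 0 - j10 V.
Step 5 — Ohm's law: I = V / Z_total = (0 - j10) / (98.9 - j87.62) = 0.05019 - j0.05665 A.
Step 6 — Convert to polar: |I| = 0.07568 A, ∠I = -48.5°.

I = 0.07568∠-48.5° A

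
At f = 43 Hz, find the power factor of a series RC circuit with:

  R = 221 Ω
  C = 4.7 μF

Step 1 — Angular frequency: ω = 2π·f = 2π·43 = 270.2 rad/s.
Step 2 — Component impedances:
  R: Z = R = 221 Ω
  C: Z = 1/(jωC) = -j/(ω·C) = 0 - j787.5 Ω
Step 3 — Series combination: Z_total = R + C = 221 - j787.5 Ω = 817.9∠-74.3° Ω.
Step 4 — Power factor: PF = cos(φ) = Re(Z)/|Z| = 221/817.9 = 0.2702.
Step 5 — Type: Im(Z) = -787.5 ⇒ leading (phase φ = -74.3°).

PF = 0.2702 (leading, φ = -74.3°)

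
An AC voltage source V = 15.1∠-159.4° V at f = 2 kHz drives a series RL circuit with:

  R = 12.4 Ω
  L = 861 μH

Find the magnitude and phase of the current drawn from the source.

Step 1 — Angular frequency: ω = 2π·f = 2π·2000 = 1.257e+04 rad/s.
Step 2 — Component impedances:
  R: Z = R = 12.4 Ω
  L: Z = jωL = j·1.257e+04·0.000861 = 0 + j10.82 Ω
Step 3 — Series combination: Z_total = R + L = 12.4 + j10.82 Ω = 16.46∠41.1° Ω.
Step 4 — Source phasor: V = 15.1∠-159.4° V = -14.13 - j5.313 V.
Step 5 — Ohm's law: I = V / Z_total = (-14.13 - j5.313) / (12.4 + j10.82) = -0.8594 + j0.3214 A.
Step 6 — Convert to polar: |I| = 0.9176 A, ∠I = 159.5°.

I = 0.9176∠159.5° A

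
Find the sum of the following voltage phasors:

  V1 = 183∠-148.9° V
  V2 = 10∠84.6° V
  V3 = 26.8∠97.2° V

Step 1 — Convert each phasor to rectangular form:
  V1 = 183·(cos(-148.9°) + j·sin(-148.9°)) = -156.7 - j94.53 V
  V2 = 10·(cos(84.6°) + j·sin(84.6°)) = 0.9411 + j9.956 V
  V3 = 26.8·(cos(97.2°) + j·sin(97.2°)) = -3.359 + j26.59 V
Step 2 — Sum components: V_total = -159.1 - j57.98 V.
Step 3 — Convert to polar: |V_total| = 169.3 V, ∠V_total = -160.0°.

V_total = 169.3∠-160.0° V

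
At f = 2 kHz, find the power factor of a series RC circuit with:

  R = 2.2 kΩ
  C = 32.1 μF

Step 1 — Angular frequency: ω = 2π·f = 2π·2000 = 1.257e+04 rad/s.
Step 2 — Component impedances:
  R: Z = R = 2200 Ω
  C: Z = 1/(jωC) = -j/(ω·C) = 0 - j2.479 Ω
Step 3 — Series combination: Z_total = R + C = 2200 - j2.479 Ω = 2200∠-0.1° Ω.
Step 4 — Power factor: PF = cos(φ) = Re(Z)/|Z| = 2200/2200 = 1.
Step 5 — Type: Im(Z) = -2.479 ⇒ leading (phase φ = -0.1°).

PF = 1 (leading, φ = -0.1°)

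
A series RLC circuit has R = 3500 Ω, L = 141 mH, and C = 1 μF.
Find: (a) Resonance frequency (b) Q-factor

Step 1 — Resonance condition Im(Z)=0 gives ω₀ = 1/√(LC).
Step 2 — ω₀ = 1/√(0.141·1e-06) = 2663 rad/s.
Step 3 — f₀ = ω₀/(2π) = 423.8 Hz.
Step 4 — Series Q: Q = ω₀L/R = 2663·0.141/3500 = 0.1073.

(a) f₀ = 423.8 Hz  (b) Q = 0.1073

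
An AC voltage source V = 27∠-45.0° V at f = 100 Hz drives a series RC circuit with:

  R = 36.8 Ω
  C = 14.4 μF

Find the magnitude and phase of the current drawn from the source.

Step 1 — Angular frequency: ω = 2π·f = 2π·100 = 628.3 rad/s.
Step 2 — Component impedances:
  R: Z = R = 36.8 Ω
  C: Z = 1/(jωC) = -j/(ω·C) = 0 - j110.5 Ω
Step 3 — Series combination: Z_total = R + C = 36.8 - j110.5 Ω = 116.5∠-71.6° Ω.
Step 4 — Source phasor: V = 27∠-45.0° V = 19.09 - j19.09 V.
Step 5 — Ohm's law: I = V / Z_total = (19.09 - j19.09) / (36.8 - j110.5) = 0.2073 + j0.1037 A.
Step 6 — Convert to polar: |I| = 0.2318 A, ∠I = 26.6°.

I = 0.2318∠26.6° A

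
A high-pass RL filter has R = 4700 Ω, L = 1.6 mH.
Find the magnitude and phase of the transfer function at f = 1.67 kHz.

Step 1 — Angular frequency: ω = 2π·1670 = 1.049e+04 rad/s.
Step 2 — Transfer function: H(jω) = jωL/(R + jωL).
Step 3 — Numerator jωL = j·16.79; denominator R + jωL = 4700 + j16.79.
Step 4 — H = 1.276e-05 + j0.003572.
Step 5 — Magnitude: |H| = 0.003572 (-48.9 dB); phase: φ = 89.8°.

|H| = 0.003572 (-48.9 dB), φ = 89.8°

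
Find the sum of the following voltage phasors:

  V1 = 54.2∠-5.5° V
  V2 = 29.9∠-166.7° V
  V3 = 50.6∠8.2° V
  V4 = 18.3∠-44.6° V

Step 1 — Convert each phasor to rectangular form:
  V1 = 54.2·(cos(-5.5°) + j·sin(-5.5°)) = 53.95 - j5.195 V
  V2 = 29.9·(cos(-166.7°) + j·sin(-166.7°)) = -29.1 - j6.878 V
  V3 = 50.6·(cos(8.2°) + j·sin(8.2°)) = 50.08 + j7.217 V
  V4 = 18.3·(cos(-44.6°) + j·sin(-44.6°)) = 13.03 - j12.85 V
Step 2 — Sum components: V_total = 87.97 - j17.71 V.
Step 3 — Convert to polar: |V_total| = 89.73 V, ∠V_total = -11.4°.

V_total = 89.73∠-11.4° V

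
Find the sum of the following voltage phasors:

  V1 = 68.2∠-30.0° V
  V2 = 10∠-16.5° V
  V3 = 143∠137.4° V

Step 1 — Convert each phasor to rectangular form:
  V1 = 68.2·(cos(-30.0°) + j·sin(-30.0°)) = 59.06 - j34.1 V
  V2 = 10·(cos(-16.5°) + j·sin(-16.5°)) = 9.588 - j2.84 V
  V3 = 143·(cos(137.4°) + j·sin(137.4°)) = -105.3 + j96.79 V
Step 2 — Sum components: V_total = -36.61 + j59.85 V.
Step 3 — Convert to polar: |V_total| = 70.16 V, ∠V_total = 121.5°.

V_total = 70.16∠121.5° V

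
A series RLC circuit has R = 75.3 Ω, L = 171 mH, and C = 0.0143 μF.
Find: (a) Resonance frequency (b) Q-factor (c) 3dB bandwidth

Step 1 — Resonance condition Im(Z)=0 gives ω₀ = 1/√(LC).
Step 2 — ω₀ = 1/√(0.171·1.43e-08) = 2.022e+04 rad/s.
Step 3 — f₀ = ω₀/(2π) = 3219 Hz.
Step 4 — Series Q: Q = ω₀L/R = 2.022e+04·0.171/75.3 = 45.92.
Step 5 — 3dB bandwidth: Δω = ω₀/Q = 440.4 rad/s; BW = Δω/(2π) = 70.08 Hz.

(a) f₀ = 3219 Hz  (b) Q = 45.92  (c) BW = 70.08 Hz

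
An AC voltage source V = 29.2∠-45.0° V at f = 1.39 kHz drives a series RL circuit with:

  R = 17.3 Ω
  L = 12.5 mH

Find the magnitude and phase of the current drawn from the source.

Step 1 — Angular frequency: ω = 2π·f = 2π·1390 = 8734 rad/s.
Step 2 — Component impedances:
  R: Z = R = 17.3 Ω
  L: Z = jωL = j·8734·0.0125 = 0 + j109.2 Ω
Step 3 — Series combination: Z_total = R + L = 17.3 + j109.2 Ω = 110.5∠81.0° Ω.
Step 4 — Source phasor: V = 29.2∠-45.0° V = 20.65 - j20.65 V.
Step 5 — Ohm's law: I = V / Z_total = (20.65 - j20.65) / (17.3 + j109.2) = -0.1553 - j0.2137 A.
Step 6 — Convert to polar: |I| = 0.2642 A, ∠I = -126.0°.

I = 0.2642∠-126.0° A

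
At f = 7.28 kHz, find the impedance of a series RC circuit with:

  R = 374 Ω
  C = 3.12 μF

Step 1 — Angular frequency: ω = 2π·f = 2π·7280 = 4.574e+04 rad/s.
Step 2 — Component impedances:
  R: Z = R = 374 Ω
  C: Z = 1/(jωC) = -j/(ω·C) = 0 - j7.007 Ω
Step 3 — Series combination: Z_total = R + C = 374 - j7.007 Ω = 374.1∠-1.1° Ω.

Z = 374 - j7.007 Ω = 374.1∠-1.1° Ω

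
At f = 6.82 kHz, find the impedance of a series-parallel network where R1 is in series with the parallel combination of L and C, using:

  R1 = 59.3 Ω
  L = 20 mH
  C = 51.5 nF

Step 1 — Angular frequency: ω = 2π·f = 2π·6820 = 4.285e+04 rad/s.
Step 2 — Component impedances:
  R1: Z = R = 59.3 Ω
  L: Z = jωL = j·4.285e+04·0.02 = 0 + j857 Ω
  C: Z = 1/(jωC) = -j/(ω·C) = 0 - j453.1 Ω
Step 3 — Parallel branch: L || C = 1/(1/L + 1/C) = 0 - j961.5 Ω.
Step 4 — Series with R1: Z_total = R1 + (L || C) = 59.3 - j961.5 Ω = 963.3∠-86.5° Ω.

Z = 59.3 - j961.5 Ω = 963.3∠-86.5° Ω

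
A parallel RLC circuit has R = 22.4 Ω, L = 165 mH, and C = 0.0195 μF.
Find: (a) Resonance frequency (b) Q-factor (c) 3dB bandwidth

Step 1 — Resonance: ω₀ = 1/√(LC) = 1/√(0.165·1.95e-08) = 1.763e+04 rad/s.
Step 2 — f₀ = ω₀/(2π) = 2806 Hz.
Step 3 — Parallel Q: Q = R/(ω₀L) = 22.4/(1.763e+04·0.165) = 0.007701.
Step 4 — Bandwidth: Δω = ω₀/Q = 2.289e+06 rad/s; BW = Δω/(2π) = 3.644e+05 Hz.

(a) f₀ = 2806 Hz  (b) Q = 0.007701  (c) BW = 3.644e+05 Hz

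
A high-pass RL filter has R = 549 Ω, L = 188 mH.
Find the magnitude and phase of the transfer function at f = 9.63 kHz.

Step 1 — Angular frequency: ω = 2π·9630 = 6.051e+04 rad/s.
Step 2 — Transfer function: H(jω) = jωL/(R + jωL).
Step 3 — Numerator jωL = j·1.138e+04; denominator R + jωL = 549 + j1.138e+04.
Step 4 — H = 0.9977 + j0.04815.
Step 5 — Magnitude: |H| = 0.9988 (-0.0 dB); phase: φ = 2.8°.

|H| = 0.9988 (-0.0 dB), φ = 2.8°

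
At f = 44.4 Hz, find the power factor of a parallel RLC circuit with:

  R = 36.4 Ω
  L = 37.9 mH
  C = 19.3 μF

Step 1 — Angular frequency: ω = 2π·f = 2π·44.4 = 279 rad/s.
Step 2 — Component impedances:
  R: Z = R = 36.4 Ω
  L: Z = jωL = j·279·0.0379 = 0 + j10.57 Ω
  C: Z = 1/(jωC) = -j/(ω·C) = 0 - j185.7 Ω
Step 3 — Parallel combination: 1/Z_total = 1/R + 1/L + 1/C; Z_total = 3.154 + j10.24 Ω = 10.71∠72.9° Ω.
Step 4 — Power factor: PF = cos(φ) = Re(Z)/|Z| = 3.15393/10.7146 = 0.2944.
Step 5 — Type: Im(Z) = 10.24 ⇒ lagging (phase φ = 72.9°).

PF = 0.2944 (lagging, φ = 72.9°)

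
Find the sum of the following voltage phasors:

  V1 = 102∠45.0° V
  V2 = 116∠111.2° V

Step 1 — Convert each phasor to rectangular form:
  V1 = 102·(cos(45.0°) + j·sin(45.0°)) = 72.12 + j72.12 V
  V2 = 116·(cos(111.2°) + j·sin(111.2°)) = -41.95 + j108.1 V
Step 2 — Sum components: V_total = 30.18 + j180.3 V.
Step 3 — Convert to polar: |V_total| = 182.8 V, ∠V_total = 80.5°.

V_total = 182.8∠80.5° V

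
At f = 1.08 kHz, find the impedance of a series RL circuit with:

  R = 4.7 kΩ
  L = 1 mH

Step 1 — Angular frequency: ω = 2π·f = 2π·1080 = 6786 rad/s.
Step 2 — Component impedances:
  R: Z = R = 4700 Ω
  L: Z = jωL = j·6786·0.001 = 0 + j6.786 Ω
Step 3 — Series combination: Z_total = R + L = 4700 + j6.786 Ω = 4700∠0.1° Ω.

Z = 4700 + j6.786 Ω = 4700∠0.1° Ω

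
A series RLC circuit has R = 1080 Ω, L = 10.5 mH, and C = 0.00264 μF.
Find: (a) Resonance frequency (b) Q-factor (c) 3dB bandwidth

Step 1 — Resonance condition Im(Z)=0 gives ω₀ = 1/√(LC).
Step 2 — ω₀ = 1/√(0.0105·2.64e-09) = 1.899e+05 rad/s.
Step 3 — f₀ = ω₀/(2π) = 3.023e+04 Hz.
Step 4 — Series Q: Q = ω₀L/R = 1.899e+05·0.0105/1080 = 1.847.
Step 5 — 3dB bandwidth: Δω = ω₀/Q = 1.029e+05 rad/s; BW = Δω/(2π) = 1.637e+04 Hz.

(a) f₀ = 3.023e+04 Hz  (b) Q = 1.847  (c) BW = 1.637e+04 Hz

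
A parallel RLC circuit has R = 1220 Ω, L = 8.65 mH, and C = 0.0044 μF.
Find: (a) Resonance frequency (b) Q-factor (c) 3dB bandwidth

Step 1 — Resonance: ω₀ = 1/√(LC) = 1/√(0.00865·4.4e-09) = 1.621e+05 rad/s.
Step 2 — f₀ = ω₀/(2π) = 2.58e+04 Hz.
Step 3 — Parallel Q: Q = R/(ω₀L) = 1220/(1.621e+05·0.00865) = 0.8701.
Step 4 — Bandwidth: Δω = ω₀/Q = 1.863e+05 rad/s; BW = Δω/(2π) = 2.965e+04 Hz.

(a) f₀ = 2.58e+04 Hz  (b) Q = 0.8701  (c) BW = 2.965e+04 Hz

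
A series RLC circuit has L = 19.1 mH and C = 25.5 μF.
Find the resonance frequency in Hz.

Step 1 — Resonance condition Im(Z)=0 gives ω₀ = 1/√(LC).
Step 2 — ω₀ = 1/√(0.0191·2.55e-05) = 1433 rad/s.
Step 3 — f₀ = ω₀/(2π) = 228.1 Hz.

f₀ = 228.1 Hz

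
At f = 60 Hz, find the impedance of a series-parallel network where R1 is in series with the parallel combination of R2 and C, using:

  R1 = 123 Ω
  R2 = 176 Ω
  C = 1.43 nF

Step 1 — Angular frequency: ω = 2π·f = 2π·60 = 377 rad/s.
Step 2 — Component impedances:
  R1: Z = R = 123 Ω
  R2: Z = R = 176 Ω
  C: Z = 1/(jωC) = -j/(ω·C) = 0 - j1.855e+06 Ω
Step 3 — Parallel branch: R2 || C = 1/(1/R2 + 1/C) = 176 - j0.0167 Ω.
Step 4 — Series with R1: Z_total = R1 + (R2 || C) = 299 - j0.0167 Ω = 299∠-0.0° Ω.

Z = 299 - j0.0167 Ω = 299∠-0.0° Ω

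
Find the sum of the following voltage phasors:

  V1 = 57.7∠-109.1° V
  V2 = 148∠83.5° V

Step 1 — Convert each phasor to rectangular form:
  V1 = 57.7·(cos(-109.1°) + j·sin(-109.1°)) = -18.88 - j54.52 V
  V2 = 148·(cos(83.5°) + j·sin(83.5°)) = 16.75 + j147 V
Step 2 — Sum components: V_total = -2.126 + j92.53 V.
Step 3 — Convert to polar: |V_total| = 92.55 V, ∠V_total = 91.3°.

V_total = 92.55∠91.3° V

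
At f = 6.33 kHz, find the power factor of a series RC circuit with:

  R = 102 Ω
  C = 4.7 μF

Step 1 — Angular frequency: ω = 2π·f = 2π·6330 = 3.977e+04 rad/s.
Step 2 — Component impedances:
  R: Z = R = 102 Ω
  C: Z = 1/(jωC) = -j/(ω·C) = 0 - j5.35 Ω
Step 3 — Series combination: Z_total = R + C = 102 - j5.35 Ω = 102.1∠-3.0° Ω.
Step 4 — Power factor: PF = cos(φ) = Re(Z)/|Z| = 102/102.14 = 0.9986.
Step 5 — Type: Im(Z) = -5.35 ⇒ leading (phase φ = -3.0°).

PF = 0.9986 (leading, φ = -3.0°)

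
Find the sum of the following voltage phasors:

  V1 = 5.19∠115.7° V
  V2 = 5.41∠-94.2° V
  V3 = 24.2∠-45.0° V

Step 1 — Convert each phasor to rectangular form:
  V1 = 5.19·(cos(115.7°) + j·sin(115.7°)) = -2.251 + j4.677 V
  V2 = 5.41·(cos(-94.2°) + j·sin(-94.2°)) = -0.3962 - j5.395 V
  V3 = 24.2·(cos(-45.0°) + j·sin(-45.0°)) = 17.11 - j17.11 V
Step 2 — Sum components: V_total = 14.47 - j17.83 V.
Step 3 — Convert to polar: |V_total| = 22.96 V, ∠V_total = -50.9°.

V_total = 22.96∠-50.9° V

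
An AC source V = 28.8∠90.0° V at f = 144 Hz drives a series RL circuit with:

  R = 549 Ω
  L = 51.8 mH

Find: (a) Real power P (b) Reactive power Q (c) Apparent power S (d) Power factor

Step 1 — Angular frequency: ω = 2π·f = 2π·144 = 904.8 rad/s.
Step 2 — Component impedances:
  R: Z = R = 549 Ω
  L: Z = jωL = j·904.8·0.0518 = 0 + j46.87 Ω
Step 3 — Series combination: Z_total = R + L = 549 + j46.87 Ω = 551∠4.9° Ω.
Step 4 — Source phasor: V = 28.8∠90.0° V = 0 + j28.8 V.
Step 5 — Current: I = V / Z = 0.004446 + j0.05208 A = 0.05227∠85.1° A.
Step 6 — Complex power: S = V·I* = 1.5 + j0.128 VA.
Step 7 — Real power: P = Re(S) = 1.5 W.
Step 8 — Reactive power: Q = Im(S) = 0.128 VAR.
Step 9 — Apparent power: |S| = 1.505 VA.
Step 10 — Power factor: PF = P/|S| = 0.9964 (lagging).

(a) P = 1.5 W  (b) Q = 0.128 VAR  (c) S = 1.505 VA  (d) PF = 0.9964 (lagging)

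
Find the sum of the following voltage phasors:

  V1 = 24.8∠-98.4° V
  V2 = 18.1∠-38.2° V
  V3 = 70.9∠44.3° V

Step 1 — Convert each phasor to rectangular form:
  V1 = 24.8·(cos(-98.4°) + j·sin(-98.4°)) = -3.623 - j24.53 V
  V2 = 18.1·(cos(-38.2°) + j·sin(-38.2°)) = 14.22 - j11.19 V
  V3 = 70.9·(cos(44.3°) + j·sin(44.3°)) = 50.74 + j49.52 V
Step 2 — Sum components: V_total = 61.34 + j13.79 V.
Step 3 — Convert to polar: |V_total| = 62.87 V, ∠V_total = 12.7°.

V_total = 62.87∠12.7° V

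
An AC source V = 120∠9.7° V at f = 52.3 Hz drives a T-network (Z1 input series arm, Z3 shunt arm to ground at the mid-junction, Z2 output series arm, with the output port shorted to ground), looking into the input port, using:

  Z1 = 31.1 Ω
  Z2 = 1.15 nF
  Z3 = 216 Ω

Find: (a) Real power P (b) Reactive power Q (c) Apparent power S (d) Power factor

Step 1 — Angular frequency: ω = 2π·f = 2π·52.3 = 328.6 rad/s.
Step 2 — Component impedances:
  Z1: Z = R = 31.1 Ω
  Z2: Z = 1/(jωC) = -j/(ω·C) = 0 - j2.646e+06 Ω
  Z3: Z = R = 216 Ω
Step 3 — With the output port shorted to ground, the output series arm Z2 runs from the junction to ground; the shunt arm Z3 also runs from the junction to ground. They appear in parallel: Z3 || Z2 = 216 - j0.01763 Ω.
Step 4 — Series with input arm Z1: Z_in = Z1 + (Z3 || Z2) = 247.1 - j0.01763 Ω = 247.1∠-0.0° Ω.
Step 5 — Source phasor: V = 120∠9.7° V = 118.3 + j20.22 V.
Step 6 — Current: I = V / Z = 0.4787 + j0.08186 A = 0.4856∠9.7° A.
Step 7 — Complex power: S = V·I* = 58.28 - j0.004158 VA.
Step 8 — Real power: P = Re(S) = 58.28 W.
Step 9 — Reactive power: Q = Im(S) = -0.004158 VAR.
Step 10 — Apparent power: |S| = 58.28 VA.
Step 11 — Power factor: PF = P/|S| = 1 (leading).

(a) P = 58.28 W  (b) Q = -0.004158 VAR  (c) S = 58.28 VA  (d) PF = 1 (leading)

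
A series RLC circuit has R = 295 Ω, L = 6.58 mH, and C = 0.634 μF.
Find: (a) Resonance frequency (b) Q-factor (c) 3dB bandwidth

Step 1 — Resonance condition Im(Z)=0 gives ω₀ = 1/√(LC).
Step 2 — ω₀ = 1/√(0.00658·6.34e-07) = 1.548e+04 rad/s.
Step 3 — f₀ = ω₀/(2π) = 2464 Hz.
Step 4 — Series Q: Q = ω₀L/R = 1.548e+04·0.00658/295 = 0.3453.
Step 5 — 3dB bandwidth: Δω = ω₀/Q = 4.483e+04 rad/s; BW = Δω/(2π) = 7135 Hz.

(a) f₀ = 2464 Hz  (b) Q = 0.3453  (c) BW = 7135 Hz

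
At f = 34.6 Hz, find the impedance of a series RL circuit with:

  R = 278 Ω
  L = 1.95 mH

Step 1 — Angular frequency: ω = 2π·f = 2π·34.6 = 217.4 rad/s.
Step 2 — Component impedances:
  R: Z = R = 278 Ω
  L: Z = jωL = j·217.4·0.00195 = 0 + j0.4239 Ω
Step 3 — Series combination: Z_total = R + L = 278 + j0.4239 Ω = 278∠0.1° Ω.

Z = 278 + j0.4239 Ω = 278∠0.1° Ω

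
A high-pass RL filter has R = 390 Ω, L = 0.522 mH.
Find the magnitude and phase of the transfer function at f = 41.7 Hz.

Step 1 — Angular frequency: ω = 2π·41.7 = 262 rad/s.
Step 2 — Transfer function: H(jω) = jωL/(R + jωL).
Step 3 — Numerator jωL = j·0.1368; denominator R + jωL = 390 + j0.1368.
Step 4 — H = 1.23e-07 + j0.0003507.
Step 5 — Magnitude: |H| = 0.0003507 (-69.1 dB); phase: φ = 90.0°.

|H| = 0.0003507 (-69.1 dB), φ = 90.0°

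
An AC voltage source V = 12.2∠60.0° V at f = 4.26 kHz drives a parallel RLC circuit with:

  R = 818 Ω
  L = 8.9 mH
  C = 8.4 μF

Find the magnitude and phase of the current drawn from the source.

Step 1 — Angular frequency: ω = 2π·f = 2π·4260 = 2.677e+04 rad/s.
Step 2 — Component impedances:
  R: Z = R = 818 Ω
  L: Z = jωL = j·2.677e+04·0.0089 = 0 + j238.2 Ω
  C: Z = 1/(jωC) = -j/(ω·C) = 0 - j4.448 Ω
Step 3 — Parallel combination: 1/Z_total = 1/R + 1/L + 1/C; Z_total = 0.02511 - j4.532 Ω = 4.532∠-89.7° Ω.
Step 4 — Source phasor: V = 12.2∠60.0° V = 6.1 + j10.57 V.
Step 5 — Ohm's law: I = V / Z_total = (6.1 + j10.57) / (0.02511 - j4.532) = -2.324 + j1.359 A.
Step 6 — Convert to polar: |I| = 2.692 A, ∠I = 149.7°.

I = 2.692∠149.7° A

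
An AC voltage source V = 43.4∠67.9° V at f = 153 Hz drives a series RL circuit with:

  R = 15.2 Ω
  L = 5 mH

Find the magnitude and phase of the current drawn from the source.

Step 1 — Angular frequency: ω = 2π·f = 2π·153 = 961.3 rad/s.
Step 2 — Component impedances:
  R: Z = R = 15.2 Ω
  L: Z = jωL = j·961.3·0.005 = 0 + j4.807 Ω
Step 3 — Series combination: Z_total = R + L = 15.2 + j4.807 Ω = 15.94∠17.5° Ω.
Step 4 — Source phasor: V = 43.4∠67.9° V = 16.33 + j40.21 V.
Step 5 — Ohm's law: I = V / Z_total = (16.33 + j40.21) / (15.2 + j4.807) = 1.737 + j2.096 A.
Step 6 — Convert to polar: |I| = 2.722 A, ∠I = 50.4°.

I = 2.722∠50.4° A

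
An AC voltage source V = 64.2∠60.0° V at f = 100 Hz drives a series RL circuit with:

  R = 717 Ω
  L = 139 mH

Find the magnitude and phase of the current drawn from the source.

Step 1 — Angular frequency: ω = 2π·f = 2π·100 = 628.3 rad/s.
Step 2 — Component impedances:
  R: Z = R = 717 Ω
  L: Z = jωL = j·628.3·0.139 = 0 + j87.34 Ω
Step 3 — Series combination: Z_total = R + L = 717 + j87.34 Ω = 722.3∠6.9° Ω.
Step 4 — Source phasor: V = 64.2∠60.0° V = 32.1 + j55.6 V.
Step 5 — Ohm's law: I = V / Z_total = (32.1 + j55.6) / (717 + j87.34) = 0.05342 + j0.07104 A.
Step 6 — Convert to polar: |I| = 0.08888 A, ∠I = 53.1°.

I = 0.08888∠53.1° A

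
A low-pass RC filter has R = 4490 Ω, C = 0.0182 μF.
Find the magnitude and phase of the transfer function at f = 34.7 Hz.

Step 1 — Angular frequency: ω = 2π·34.7 = 218 rad/s.
Step 2 — Transfer function: H(jω) = 1/(1 + jωRC).
Step 3 — Denominator: 1 + jωRC = 1 + j·218·4490·1.82e-08 = 1 + j0.01782.
Step 4 — H = 0.9997 - j0.01781.
Step 5 — Magnitude: |H| = 0.9998 (-0.0 dB); phase: φ = -1.0°.

|H| = 0.9998 (-0.0 dB), φ = -1.0°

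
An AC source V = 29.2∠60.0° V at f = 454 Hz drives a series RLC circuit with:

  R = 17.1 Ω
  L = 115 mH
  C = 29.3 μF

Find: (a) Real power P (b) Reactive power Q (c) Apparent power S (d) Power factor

Step 1 — Angular frequency: ω = 2π·f = 2π·454 = 2853 rad/s.
Step 2 — Component impedances:
  R: Z = R = 17.1 Ω
  L: Z = jωL = j·2853·0.115 = 0 + j328 Ω
  C: Z = 1/(jωC) = -j/(ω·C) = 0 - j11.96 Ω
Step 3 — Series combination: Z_total = R + L + C = 17.1 + j316.1 Ω = 316.5∠86.9° Ω.
Step 4 — Source phasor: V = 29.2∠60.0° V = 14.6 + j25.29 V.
Step 5 — Current: I = V / Z = 0.08226 - j0.04174 A = 0.09225∠-26.9° A.
Step 6 — Complex power: S = V·I* = 0.1455 + j2.69 VA.
Step 7 — Real power: P = Re(S) = 0.1455 W.
Step 8 — Reactive power: Q = Im(S) = 2.69 VAR.
Step 9 — Apparent power: |S| = 2.694 VA.
Step 10 — Power factor: PF = P/|S| = 0.05402 (lagging).

(a) P = 0.1455 W  (b) Q = 2.69 VAR  (c) S = 2.694 VA  (d) PF = 0.05402 (lagging)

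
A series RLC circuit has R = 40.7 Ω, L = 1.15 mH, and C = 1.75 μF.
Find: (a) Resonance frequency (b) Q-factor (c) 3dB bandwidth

Step 1 — Resonance condition Im(Z)=0 gives ω₀ = 1/√(LC).
Step 2 — ω₀ = 1/√(0.00115·1.75e-06) = 2.229e+04 rad/s.
Step 3 — f₀ = ω₀/(2π) = 3548 Hz.
Step 4 — Series Q: Q = ω₀L/R = 2.229e+04·0.00115/40.7 = 0.6298.
Step 5 — 3dB bandwidth: Δω = ω₀/Q = 3.539e+04 rad/s; BW = Δω/(2π) = 5633 Hz.

(a) f₀ = 3548 Hz  (b) Q = 0.6298  (c) BW = 5633 Hz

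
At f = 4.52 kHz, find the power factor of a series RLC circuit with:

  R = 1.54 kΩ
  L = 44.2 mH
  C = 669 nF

Step 1 — Angular frequency: ω = 2π·f = 2π·4520 = 2.84e+04 rad/s.
Step 2 — Component impedances:
  R: Z = R = 1540 Ω
  L: Z = jωL = j·2.84e+04·0.0442 = 0 + j1255 Ω
  C: Z = 1/(jωC) = -j/(ω·C) = 0 - j52.63 Ω
Step 3 — Series combination: Z_total = R + L + C = 1540 + j1203 Ω = 1954∠38.0° Ω.
Step 4 — Power factor: PF = cos(φ) = Re(Z)/|Z| = 1540/1954 = 0.7881.
Step 5 — Type: Im(Z) = 1203 ⇒ lagging (phase φ = 38.0°).

PF = 0.7881 (lagging, φ = 38.0°)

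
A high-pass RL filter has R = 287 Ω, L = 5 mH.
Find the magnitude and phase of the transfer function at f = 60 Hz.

Step 1 — Angular frequency: ω = 2π·60 = 377 rad/s.
Step 2 — Transfer function: H(jω) = jωL/(R + jωL).
Step 3 — Numerator jωL = j·1.885; denominator R + jωL = 287 + j1.885.
Step 4 — H = 4.313e-05 + j0.006568.
Step 5 — Magnitude: |H| = 0.006568 (-43.7 dB); phase: φ = 89.6°.

|H| = 0.006568 (-43.7 dB), φ = 89.6°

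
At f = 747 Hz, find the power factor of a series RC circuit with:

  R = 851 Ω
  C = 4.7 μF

Step 1 — Angular frequency: ω = 2π·f = 2π·747 = 4694 rad/s.
Step 2 — Component impedances:
  R: Z = R = 851 Ω
  C: Z = 1/(jωC) = -j/(ω·C) = 0 - j45.33 Ω
Step 3 — Series combination: Z_total = R + C = 851 - j45.33 Ω = 852.2∠-3.0° Ω.
Step 4 — Power factor: PF = cos(φ) = Re(Z)/|Z| = 851/852.2 = 0.9986.
Step 5 — Type: Im(Z) = -45.33 ⇒ leading (phase φ = -3.0°).

PF = 0.9986 (leading, φ = -3.0°)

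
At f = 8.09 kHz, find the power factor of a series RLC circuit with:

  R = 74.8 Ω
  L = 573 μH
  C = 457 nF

Step 1 — Angular frequency: ω = 2π·f = 2π·8090 = 5.083e+04 rad/s.
Step 2 — Component impedances:
  R: Z = R = 74.8 Ω
  L: Z = jωL = j·5.083e+04·0.000573 = 0 + j29.13 Ω
  C: Z = 1/(jωC) = -j/(ω·C) = 0 - j43.05 Ω
Step 3 — Series combination: Z_total = R + L + C = 74.8 - j13.92 Ω = 76.08∠-10.5° Ω.
Step 4 — Power factor: PF = cos(φ) = Re(Z)/|Z| = 74.8/76.085 = 0.9831.
Step 5 — Type: Im(Z) = -13.92 ⇒ leading (phase φ = -10.5°).

PF = 0.9831 (leading, φ = -10.5°)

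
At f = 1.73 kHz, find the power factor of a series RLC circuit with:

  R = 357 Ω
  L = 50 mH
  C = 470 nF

Step 1 — Angular frequency: ω = 2π·f = 2π·1730 = 1.087e+04 rad/s.
Step 2 — Component impedances:
  R: Z = R = 357 Ω
  L: Z = jωL = j·1.087e+04·0.05 = 0 + j543.5 Ω
  C: Z = 1/(jωC) = -j/(ω·C) = 0 - j195.7 Ω
Step 3 — Series combination: Z_total = R + L + C = 357 + j347.8 Ω = 498.4∠44.2° Ω.
Step 4 — Power factor: PF = cos(φ) = Re(Z)/|Z| = 357/498.4 = 0.7163.
Step 5 — Type: Im(Z) = 347.8 ⇒ lagging (phase φ = 44.2°).

PF = 0.7163 (lagging, φ = 44.2°)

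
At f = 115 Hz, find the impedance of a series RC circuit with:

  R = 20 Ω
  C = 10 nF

Step 1 — Angular frequency: ω = 2π·f = 2π·115 = 722.6 rad/s.
Step 2 — Component impedances:
  R: Z = R = 20 Ω
  C: Z = 1/(jωC) = -j/(ω·C) = 0 - j1.384e+05 Ω
Step 3 — Series combination: Z_total = R + C = 20 - j1.384e+05 Ω = 1.384e+05∠-90.0° Ω.

Z = 20 - j1.384e+05 Ω = 1.384e+05∠-90.0° Ω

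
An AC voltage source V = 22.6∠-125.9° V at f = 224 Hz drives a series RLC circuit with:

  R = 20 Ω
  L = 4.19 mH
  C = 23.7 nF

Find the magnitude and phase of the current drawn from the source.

Step 1 — Angular frequency: ω = 2π·f = 2π·224 = 1407 rad/s.
Step 2 — Component impedances:
  R: Z = R = 20 Ω
  L: Z = jωL = j·1407·0.00419 = 0 + j5.897 Ω
  C: Z = 1/(jωC) = -j/(ω·C) = 0 - j2.998e+04 Ω
Step 3 — Series combination: Z_total = R + L + C = 20 - j2.997e+04 Ω = 2.997e+04∠-90.0° Ω.
Step 4 — Source phasor: V = 22.6∠-125.9° V = -13.25 - j18.31 V.
Step 5 — Ohm's law: I = V / Z_total = (-13.25 - j18.31) / (20 - j2.997e+04) = 0.0006105 - j0.0004425 A.
Step 6 — Convert to polar: |I| = 0.000754 A, ∠I = -35.9°.

I = 0.000754∠-35.9° A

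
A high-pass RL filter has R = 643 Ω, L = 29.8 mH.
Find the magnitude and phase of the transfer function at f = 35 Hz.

Step 1 — Angular frequency: ω = 2π·35 = 219.9 rad/s.
Step 2 — Transfer function: H(jω) = jωL/(R + jωL).
Step 3 — Numerator jωL = j·6.553; denominator R + jωL = 643 + j6.553.
Step 4 — H = 0.0001039 + j0.01019.
Step 5 — Magnitude: |H| = 0.01019 (-39.8 dB); phase: φ = 89.4°.

|H| = 0.01019 (-39.8 dB), φ = 89.4°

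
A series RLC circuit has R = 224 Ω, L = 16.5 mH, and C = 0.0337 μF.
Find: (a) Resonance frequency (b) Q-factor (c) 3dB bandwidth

Step 1 — Resonance condition Im(Z)=0 gives ω₀ = 1/√(LC).
Step 2 — ω₀ = 1/√(0.0165·3.37e-08) = 4.241e+04 rad/s.
Step 3 — f₀ = ω₀/(2π) = 6749 Hz.
Step 4 — Series Q: Q = ω₀L/R = 4.241e+04·0.0165/224 = 3.124.
Step 5 — 3dB bandwidth: Δω = ω₀/Q = 1.358e+04 rad/s; BW = Δω/(2π) = 2161 Hz.

(a) f₀ = 6749 Hz  (b) Q = 3.124  (c) BW = 2161 Hz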